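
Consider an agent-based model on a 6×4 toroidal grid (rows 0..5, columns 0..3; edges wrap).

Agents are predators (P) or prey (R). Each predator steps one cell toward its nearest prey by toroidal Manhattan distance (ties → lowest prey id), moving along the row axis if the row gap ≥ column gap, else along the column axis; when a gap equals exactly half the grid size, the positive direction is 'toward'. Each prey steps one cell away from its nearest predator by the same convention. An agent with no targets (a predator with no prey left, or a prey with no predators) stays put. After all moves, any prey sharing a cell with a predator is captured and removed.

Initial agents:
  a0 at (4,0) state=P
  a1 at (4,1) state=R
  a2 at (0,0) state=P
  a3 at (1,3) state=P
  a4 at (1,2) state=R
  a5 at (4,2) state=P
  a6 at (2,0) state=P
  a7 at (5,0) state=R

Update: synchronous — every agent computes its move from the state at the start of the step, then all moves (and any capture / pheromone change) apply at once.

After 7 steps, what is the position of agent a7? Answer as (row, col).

(0, 0)

t=1: a0@(4,1):P a1@(4,2):R a2@(5,0):P a3@(1,2):P a4@(1,1):R a5@(4,1):P a6@(3,0):P a7@(0,0):R
t=2: a0@(4,2):P a1@(4,3):R a2@(0,0):P a3@(1,1):P a4@(1,0):R a5@(4,2):P a6@(3,1):P a7@(1,0):R
t=3: a0@(4,3):P a1@(4,0):R a2@(1,0):P a3@(1,0):P a4@(2,0):R a5@(4,3):P a6@(3,2):P a7@(2,0):R
t=4: a0@(4,0):P a1@(4,1):R a2@(2,0):P a3@(2,0):P a4@(3,0):R a5@(4,0):P a6@(3,3):P a7@(3,0):R
t=5: a0@(4,1):P a1@(4,2):R a2@(3,0):P a3@(3,0):P a4@(2,0):R a5@(4,1):P a6@(3,0):P a7@(2,0):R
t=6: a0@(4,2):P a1@(4,3):R a2@(2,0):P a3@(2,0):P a4@(1,0):R a5@(4,2):P a6@(2,0):P a7@(1,0):R
t=7: a0@(4,3):P a1@(4,0):R a2@(1,0):P a3@(1,0):P a4@(0,0):R a5@(4,3):P a6@(1,0):P a7@(0,0):R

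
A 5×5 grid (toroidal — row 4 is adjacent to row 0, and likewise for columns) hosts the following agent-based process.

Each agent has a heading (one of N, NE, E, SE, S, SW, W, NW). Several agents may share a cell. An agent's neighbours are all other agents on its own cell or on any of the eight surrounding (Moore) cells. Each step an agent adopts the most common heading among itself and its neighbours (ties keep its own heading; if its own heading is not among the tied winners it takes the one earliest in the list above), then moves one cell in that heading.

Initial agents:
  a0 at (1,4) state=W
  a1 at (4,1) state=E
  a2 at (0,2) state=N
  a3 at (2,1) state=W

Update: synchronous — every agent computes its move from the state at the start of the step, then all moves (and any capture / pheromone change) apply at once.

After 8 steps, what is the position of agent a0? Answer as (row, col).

t=1: a0@(1,3):W a1@(4,2):E a2@(4,2):N a3@(2,0):W
t=2: a0@(1,2):W a1@(4,3):E a2@(3,2):N a3@(2,4):W
t=3: a0@(1,1):W a1@(4,4):E a2@(2,2):N a3@(2,3):W
t=4: a0@(1,0):W a1@(4,0):E a2@(2,1):W a3@(2,2):W
t=5: a0@(1,4):W a1@(4,1):E a2@(2,0):W a3@(2,1):W
t=6: a0@(1,3):W a1@(4,2):E a2@(2,4):W a3@(2,0):W
t=7: a0@(1,2):W a1@(4,3):E a2@(2,3):W a3@(2,4):W
t=8: a0@(1,1):W a1@(4,4):E a2@(2,2):W a3@(2,3):W

(1, 1)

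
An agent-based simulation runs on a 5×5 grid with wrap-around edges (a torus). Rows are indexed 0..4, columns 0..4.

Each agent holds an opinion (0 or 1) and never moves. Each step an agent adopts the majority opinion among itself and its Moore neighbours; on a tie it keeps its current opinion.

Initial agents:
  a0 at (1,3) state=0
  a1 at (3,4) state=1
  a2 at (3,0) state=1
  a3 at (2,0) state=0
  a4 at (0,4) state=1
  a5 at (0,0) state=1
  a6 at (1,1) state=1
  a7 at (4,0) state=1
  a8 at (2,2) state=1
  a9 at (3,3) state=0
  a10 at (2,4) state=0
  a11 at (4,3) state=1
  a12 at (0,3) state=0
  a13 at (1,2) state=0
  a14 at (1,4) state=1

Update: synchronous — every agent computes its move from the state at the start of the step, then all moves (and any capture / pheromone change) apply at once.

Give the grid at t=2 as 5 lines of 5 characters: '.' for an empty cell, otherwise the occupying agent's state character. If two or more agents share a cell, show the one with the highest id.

1..01
.1000
1.0.1
1..11
1..1.

t=1: a0@(1,3):0 a1@(3,4):1 a2@(3,0):1 a3@(2,0):1 a4@(0,4):1 a5@(0,0):1 a6@(1,1):1 a7@(4,0):1 a8@(2,2):0 a9@(3,3):1 a10@(2,4):0 a11@(4,3):1 a12@(0,3):0 a13@(1,2):0 a14@(1,4):0
t=2: a0@(1,3):0 a1@(3,4):1 a2@(3,0):1 a3@(2,0):1 a4@(0,4):1 a5@(0,0):1 a6@(1,1):1 a7@(4,0):1 a8@(2,2):0 a9@(3,3):1 a10@(2,4):1 a11@(4,3):1 a12@(0,3):0 a13@(1,2):0 a14@(1,4):0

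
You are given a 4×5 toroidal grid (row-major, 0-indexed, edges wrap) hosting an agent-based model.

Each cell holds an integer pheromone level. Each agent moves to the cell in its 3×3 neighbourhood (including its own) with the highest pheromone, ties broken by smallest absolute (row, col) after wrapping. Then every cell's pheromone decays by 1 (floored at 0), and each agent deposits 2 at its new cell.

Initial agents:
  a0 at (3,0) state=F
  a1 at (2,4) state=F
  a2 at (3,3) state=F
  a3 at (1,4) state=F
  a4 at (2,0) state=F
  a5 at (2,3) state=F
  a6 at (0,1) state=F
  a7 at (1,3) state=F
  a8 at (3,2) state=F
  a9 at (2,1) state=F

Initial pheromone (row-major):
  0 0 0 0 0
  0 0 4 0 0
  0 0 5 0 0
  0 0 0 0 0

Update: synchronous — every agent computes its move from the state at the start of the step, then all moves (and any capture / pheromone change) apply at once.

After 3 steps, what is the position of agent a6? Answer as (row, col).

(2, 2)

t=1: a0@(0,0) a1@(1,0) a2@(2,2) a3@(0,0) a4@(1,0) a5@(2,2) a6@(1,2) a7@(2,2) a8@(2,2) a9@(2,2) | pheromone: 4 0 0 0 0 / 4 0 5 0 0 / 0 0 14 0 0 / 0 0 0 0 0
t=2: a0@(0,0) a1@(0,0) a2@(2,2) a3@(0,0) a4@(0,0) a5@(2,2) a6@(2,2) a7@(2,2) a8@(2,2) a9@(2,2) | pheromone: 11 0 0 0 0 / 3 0 4 0 0 / 0 0 25 0 0 / 0 0 0 0 0
t=3: a0@(0,0) a1@(0,0) a2@(2,2) a3@(0,0) a4@(0,0) a5@(2,2) a6@(2,2) a7@(2,2) a8@(2,2) a9@(2,2) | pheromone: 18 0 0 0 0 / 2 0 3 0 0 / 0 0 36 0 0 / 0 0 0 0 0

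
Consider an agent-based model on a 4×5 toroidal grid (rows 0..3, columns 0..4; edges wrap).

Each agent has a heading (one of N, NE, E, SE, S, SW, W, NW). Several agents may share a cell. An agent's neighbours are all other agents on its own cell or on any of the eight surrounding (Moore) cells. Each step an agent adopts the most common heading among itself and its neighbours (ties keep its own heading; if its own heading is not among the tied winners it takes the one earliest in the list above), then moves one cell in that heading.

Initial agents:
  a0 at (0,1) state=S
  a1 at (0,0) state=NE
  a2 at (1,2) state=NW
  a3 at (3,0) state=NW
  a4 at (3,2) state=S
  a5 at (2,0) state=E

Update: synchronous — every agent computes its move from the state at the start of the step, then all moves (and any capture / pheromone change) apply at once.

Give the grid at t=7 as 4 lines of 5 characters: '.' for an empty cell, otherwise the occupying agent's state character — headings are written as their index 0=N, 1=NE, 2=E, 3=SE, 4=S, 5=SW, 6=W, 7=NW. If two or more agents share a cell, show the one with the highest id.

t=1: a0@(1,1):S a1@(3,1):NE a2@(0,1):NW a3@(2,4):NW a4@(0,2):S a5@(2,1):E
t=2: a0@(2,1):S a1@(2,2):NE a2@(1,1):S a3@(1,3):NW a4@(1,2):S a5@(2,2):E
t=3: a0@(3,1):S a1@(3,2):S a2@(2,1):S a3@(0,2):NW a4@(2,2):S a5@(3,2):S
t=4: a0@(0,1):S a1@(0,2):S a2@(3,1):S a3@(1,2):S a4@(3,2):S a5@(0,2):S
t=5: a0@(1,1):S a1@(1,2):S a2@(0,1):S a3@(2,2):S a4@(0,2):S a5@(1,2):S
t=6: a0@(2,1):S a1@(2,2):S a2@(1,1):S a3@(3,2):S a4@(1,2):S a5@(2,2):S
t=7: a0@(3,1):S a1@(3,2):S a2@(2,1):S a3@(0,2):S a4@(2,2):S a5@(3,2):S

..4..
.....
.44..
.44..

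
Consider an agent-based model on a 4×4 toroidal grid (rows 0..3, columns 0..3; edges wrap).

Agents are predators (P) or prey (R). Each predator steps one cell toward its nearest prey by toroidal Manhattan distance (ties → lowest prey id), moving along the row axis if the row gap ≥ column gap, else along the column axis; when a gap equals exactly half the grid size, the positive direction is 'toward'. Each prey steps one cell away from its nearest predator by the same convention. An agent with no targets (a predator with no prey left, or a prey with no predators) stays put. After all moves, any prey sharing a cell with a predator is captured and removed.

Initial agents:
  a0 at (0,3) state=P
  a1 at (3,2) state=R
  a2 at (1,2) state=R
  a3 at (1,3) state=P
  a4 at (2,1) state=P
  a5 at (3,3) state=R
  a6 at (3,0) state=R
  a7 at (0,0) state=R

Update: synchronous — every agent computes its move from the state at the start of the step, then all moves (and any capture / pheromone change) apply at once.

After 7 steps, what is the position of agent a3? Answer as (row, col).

(3, 2)

t=1: a0@(3,3):P a1@(2,2):R a2@(1,1):R a3@(1,2):P a4@(3,1):P a5@(2,3):R a6@(2,0):R a7@(0,1):R
t=2: a0@(2,3):P a1@(3,2):R a2@(1,0):R a3@(2,2):P a4@(0,1):P a5@(1,3):R a6@(1,0):R a7@(1,1):R
t=3: a0@(1,3):P a1@(0,2):R a2@(0,0):R a3@(3,2):P a4@(1,1):P a5@(0,3):R a6@(0,0):R a7@(2,1):R
t=4: a0@(0,3):P a1@(1,2):R a2@(3,0):R a3@(0,2):P a4@(2,1):P a5@(3,3):R a6@(3,0):R a7@(3,1):R
t=5: a0@(3,3):P a1@(2,2):R a2@(2,0):R a3@(1,2):P a4@(3,1):P a5@(2,3):R a6@(2,0):R a7@(0,1):R
t=6: a0@(2,3):P a1@(3,2):R a2@(1,0):R a3@(2,2):P a4@(0,1):P a5@(1,3):R a6@(1,0):R a7@(1,1):R
t=7: a0@(1,3):P a1@(0,2):R a2@(0,0):R a3@(3,2):P a4@(1,1):P a5@(0,3):R a6@(0,0):R a7@(2,1):R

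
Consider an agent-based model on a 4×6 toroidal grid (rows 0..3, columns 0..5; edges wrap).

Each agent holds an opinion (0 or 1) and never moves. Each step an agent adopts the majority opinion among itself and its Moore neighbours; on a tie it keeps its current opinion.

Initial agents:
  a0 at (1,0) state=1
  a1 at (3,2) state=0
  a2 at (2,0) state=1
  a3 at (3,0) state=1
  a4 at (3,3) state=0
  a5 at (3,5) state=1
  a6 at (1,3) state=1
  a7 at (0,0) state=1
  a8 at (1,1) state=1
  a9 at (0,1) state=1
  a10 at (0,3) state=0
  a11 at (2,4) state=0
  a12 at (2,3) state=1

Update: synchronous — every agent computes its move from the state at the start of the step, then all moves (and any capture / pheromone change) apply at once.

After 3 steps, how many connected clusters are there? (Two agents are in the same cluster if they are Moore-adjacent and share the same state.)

2

t=1: a0@(1,0):1 a1@(3,2):0 a2@(2,0):1 a3@(3,0):1 a4@(3,3):0 a5@(3,5):1 a6@(1,3):1 a7@(0,0):1 a8@(1,1):1 a9@(0,1):1 a10@(0,3):0 a11@(2,4):1 a12@(2,3):0
t=2: (unchanged — steady state)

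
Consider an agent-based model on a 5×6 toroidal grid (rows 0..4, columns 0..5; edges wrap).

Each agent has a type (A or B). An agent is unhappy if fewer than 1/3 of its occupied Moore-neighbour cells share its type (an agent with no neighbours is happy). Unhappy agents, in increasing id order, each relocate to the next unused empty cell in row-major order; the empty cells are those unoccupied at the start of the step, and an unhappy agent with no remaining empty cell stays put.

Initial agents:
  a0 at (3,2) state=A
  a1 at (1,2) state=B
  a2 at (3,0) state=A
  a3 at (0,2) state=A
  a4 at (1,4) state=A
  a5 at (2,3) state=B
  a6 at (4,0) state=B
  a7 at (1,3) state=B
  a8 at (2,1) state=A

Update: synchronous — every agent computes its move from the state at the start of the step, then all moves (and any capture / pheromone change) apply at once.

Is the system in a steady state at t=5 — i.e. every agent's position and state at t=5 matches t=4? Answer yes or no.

t=1: a0@(3,2):A a1@(1,2):B a2@(3,0):A a3@(0,0):A a4@(0,1):A a5@(2,3):B a6@(0,3):B a7@(1,3):B a8@(2,1):A
t=2: (unchanged — steady state)

yes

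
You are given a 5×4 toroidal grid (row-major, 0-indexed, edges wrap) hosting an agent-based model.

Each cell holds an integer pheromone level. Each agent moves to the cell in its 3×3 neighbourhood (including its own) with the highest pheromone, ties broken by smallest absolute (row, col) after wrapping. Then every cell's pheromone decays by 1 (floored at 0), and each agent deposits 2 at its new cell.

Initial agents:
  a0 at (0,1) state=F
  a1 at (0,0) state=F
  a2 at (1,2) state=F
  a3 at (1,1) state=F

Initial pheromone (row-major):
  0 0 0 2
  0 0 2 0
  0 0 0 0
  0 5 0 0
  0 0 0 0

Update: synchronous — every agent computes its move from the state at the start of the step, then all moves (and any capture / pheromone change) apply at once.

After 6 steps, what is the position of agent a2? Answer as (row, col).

t=1: a0@(1,2) a1@(0,3) a2@(0,3) a3@(1,2) | pheromone: 0 0 0 5 / 0 0 5 0 / 0 0 0 0 / 0 4 0 0 / 0 0 0 0
t=2: a0@(0,3) a1@(0,3) a2@(0,3) a3@(0,3) | pheromone: 0 0 0 12 / 0 0 4 0 / 0 0 0 0 / 0 3 0 0 / 0 0 0 0
t=3: a0@(0,3) a1@(0,3) a2@(0,3) a3@(0,3) | pheromone: 0 0 0 19 / 0 0 3 0 / 0 0 0 0 / 0 2 0 0 / 0 0 0 0
t=4: a0@(0,3) a1@(0,3) a2@(0,3) a3@(0,3) | pheromone: 0 0 0 26 / 0 0 2 0 / 0 0 0 0 / 0 1 0 0 / 0 0 0 0
t=5: a0@(0,3) a1@(0,3) a2@(0,3) a3@(0,3) | pheromone: 0 0 0 33 / 0 0 1 0 / 0 0 0 0 / 0 0 0 0 / 0 0 0 0
t=6: a0@(0,3) a1@(0,3) a2@(0,3) a3@(0,3) | pheromone: 0 0 0 40 / 0 0 0 0 / 0 0 0 0 / 0 0 0 0 / 0 0 0 0

(0, 3)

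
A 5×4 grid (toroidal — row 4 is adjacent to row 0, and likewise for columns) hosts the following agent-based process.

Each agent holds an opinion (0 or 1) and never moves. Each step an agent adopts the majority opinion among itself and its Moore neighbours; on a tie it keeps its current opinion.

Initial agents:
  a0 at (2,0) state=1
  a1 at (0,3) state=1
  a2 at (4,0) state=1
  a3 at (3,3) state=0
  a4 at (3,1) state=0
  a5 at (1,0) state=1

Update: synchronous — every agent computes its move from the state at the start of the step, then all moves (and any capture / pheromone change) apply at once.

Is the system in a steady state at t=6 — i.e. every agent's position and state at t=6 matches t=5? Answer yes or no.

t=1: a0@(2,0):1 a1@(0,3):1 a2@(4,0):1 a3@(3,3):1 a4@(3,1):1 a5@(1,0):1
t=2: (unchanged — steady state)

yes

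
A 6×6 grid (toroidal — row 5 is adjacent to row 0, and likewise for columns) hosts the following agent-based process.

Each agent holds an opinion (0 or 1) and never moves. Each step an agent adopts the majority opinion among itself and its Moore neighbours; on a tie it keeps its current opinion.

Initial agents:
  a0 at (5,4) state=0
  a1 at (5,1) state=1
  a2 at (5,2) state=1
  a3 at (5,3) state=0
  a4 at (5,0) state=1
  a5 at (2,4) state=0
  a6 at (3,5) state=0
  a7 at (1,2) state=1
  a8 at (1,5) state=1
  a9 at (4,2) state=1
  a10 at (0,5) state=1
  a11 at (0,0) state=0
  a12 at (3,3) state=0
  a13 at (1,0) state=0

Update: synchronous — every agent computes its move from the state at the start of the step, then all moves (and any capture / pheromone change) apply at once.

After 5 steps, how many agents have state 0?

t=1: a0@(5,4):0 a1@(5,1):1 a2@(5,2):1 a3@(5,3):0 a4@(5,0):1 a5@(2,4):0 a6@(3,5):0 a7@(1,2):1 a8@(1,5):0 a9@(4,2):1 a10@(0,5):1 a11@(0,0):1 a12@(3,3):0 a13@(1,0):0
t=2: (unchanged — steady state)

7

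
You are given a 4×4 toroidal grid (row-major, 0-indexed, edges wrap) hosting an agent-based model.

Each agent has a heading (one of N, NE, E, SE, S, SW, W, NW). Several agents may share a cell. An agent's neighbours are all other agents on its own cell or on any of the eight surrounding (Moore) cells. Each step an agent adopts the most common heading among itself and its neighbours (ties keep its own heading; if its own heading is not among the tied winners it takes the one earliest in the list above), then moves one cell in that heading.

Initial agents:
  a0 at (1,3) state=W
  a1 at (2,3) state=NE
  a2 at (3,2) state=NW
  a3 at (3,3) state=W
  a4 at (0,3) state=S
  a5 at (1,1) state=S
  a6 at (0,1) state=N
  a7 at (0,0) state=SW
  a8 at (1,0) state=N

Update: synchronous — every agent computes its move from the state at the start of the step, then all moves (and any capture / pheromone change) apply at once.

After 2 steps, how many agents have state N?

t=1: a0@(1,2):W a1@(2,2):W a2@(2,1):NW a3@(3,2):W a4@(0,2):W a5@(0,1):N a6@(3,1):N a7@(3,0):N a8@(0,0):N
t=2: a0@(1,1):W a1@(2,1):W a2@(2,0):W a3@(3,1):W a4@(0,1):W a5@(3,1):N a6@(2,1):N a7@(2,0):N a8@(3,0):N

4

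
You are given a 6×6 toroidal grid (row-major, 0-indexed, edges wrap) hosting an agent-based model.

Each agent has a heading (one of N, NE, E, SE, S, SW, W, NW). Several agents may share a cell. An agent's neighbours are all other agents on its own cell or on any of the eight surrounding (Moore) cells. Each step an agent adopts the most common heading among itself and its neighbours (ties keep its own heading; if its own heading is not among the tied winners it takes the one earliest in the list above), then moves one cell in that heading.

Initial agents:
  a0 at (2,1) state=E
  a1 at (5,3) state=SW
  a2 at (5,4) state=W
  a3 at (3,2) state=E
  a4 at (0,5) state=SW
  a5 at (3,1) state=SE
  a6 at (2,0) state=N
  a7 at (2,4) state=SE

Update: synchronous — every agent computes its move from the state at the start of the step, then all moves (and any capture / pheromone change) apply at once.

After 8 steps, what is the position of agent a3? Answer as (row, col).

t=1: a0@(2,2):E a1@(0,2):SW a2@(0,3):SW a3@(3,3):E a4@(1,4):SW a5@(3,2):E a6@(1,0):N a7@(3,5):SE
t=2: a0@(2,3):E a1@(1,1):SW a2@(1,2):SW a3@(3,4):E a4@(2,3):SW a5@(3,3):E a6@(0,0):N a7@(4,0):SE
t=3: a0@(2,4):E a1@(2,0):SW a2@(2,1):SW a3@(3,5):E a4@(2,4):E a5@(3,4):E a6@(5,0):N a7@(5,1):SE
t=4: a0@(2,5):E a1@(3,5):SW a2@(3,0):SW a3@(3,0):E a4@(2,5):E a5@(3,5):E a6@(4,0):N a7@(0,2):SE
t=5: a0@(2,0):E a1@(3,0):E a2@(3,1):E a3@(3,1):E a4@(2,0):E a5@(3,0):E a6@(4,1):E a7@(1,3):SE
t=6: a0@(2,1):E a1@(3,1):E a2@(3,2):E a3@(3,2):E a4@(2,1):E a5@(3,1):E a6@(4,2):E a7@(2,4):SE
t=7: a0@(2,2):E a1@(3,2):E a2@(3,3):E a3@(3,3):E a4@(2,2):E a5@(3,2):E a6@(4,3):E a7@(3,5):SE
t=8: a0@(2,3):E a1@(3,3):E a2@(3,4):E a3@(3,4):E a4@(2,3):E a5@(3,3):E a6@(4,4):E a7@(4,0):SE

(3, 4)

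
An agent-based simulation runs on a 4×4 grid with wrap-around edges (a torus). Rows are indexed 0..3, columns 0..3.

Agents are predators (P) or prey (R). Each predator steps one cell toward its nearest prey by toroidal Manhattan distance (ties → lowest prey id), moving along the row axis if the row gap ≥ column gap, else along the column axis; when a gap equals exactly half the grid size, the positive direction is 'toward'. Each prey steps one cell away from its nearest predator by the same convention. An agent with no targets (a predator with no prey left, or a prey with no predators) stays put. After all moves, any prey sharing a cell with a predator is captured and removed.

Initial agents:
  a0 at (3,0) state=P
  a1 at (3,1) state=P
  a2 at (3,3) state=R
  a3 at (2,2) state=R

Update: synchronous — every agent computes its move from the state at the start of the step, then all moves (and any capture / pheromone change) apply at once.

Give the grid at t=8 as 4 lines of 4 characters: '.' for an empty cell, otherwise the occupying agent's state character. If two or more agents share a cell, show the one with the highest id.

t=1: a0@(3,3):P a1@(3,2):P a3@(1,2):R
t=2: a0@(0,3):P a1@(0,2):P
t=3: (unchanged — steady state)

..PP
....
....
....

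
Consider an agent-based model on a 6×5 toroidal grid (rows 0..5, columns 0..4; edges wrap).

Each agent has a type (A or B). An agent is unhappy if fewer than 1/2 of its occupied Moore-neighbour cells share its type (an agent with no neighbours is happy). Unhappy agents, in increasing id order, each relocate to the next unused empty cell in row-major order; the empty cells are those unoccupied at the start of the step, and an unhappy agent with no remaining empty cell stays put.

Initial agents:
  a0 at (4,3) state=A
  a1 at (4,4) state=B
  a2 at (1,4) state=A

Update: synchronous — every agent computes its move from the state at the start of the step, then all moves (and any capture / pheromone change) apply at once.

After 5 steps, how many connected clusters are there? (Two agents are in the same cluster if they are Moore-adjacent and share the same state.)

t=1: a0@(0,0):A a1@(0,1):B a2@(1,4):A
t=2: a0@(0,0):A a1@(0,2):B a2@(1,4):A
t=3: (unchanged — steady state)

2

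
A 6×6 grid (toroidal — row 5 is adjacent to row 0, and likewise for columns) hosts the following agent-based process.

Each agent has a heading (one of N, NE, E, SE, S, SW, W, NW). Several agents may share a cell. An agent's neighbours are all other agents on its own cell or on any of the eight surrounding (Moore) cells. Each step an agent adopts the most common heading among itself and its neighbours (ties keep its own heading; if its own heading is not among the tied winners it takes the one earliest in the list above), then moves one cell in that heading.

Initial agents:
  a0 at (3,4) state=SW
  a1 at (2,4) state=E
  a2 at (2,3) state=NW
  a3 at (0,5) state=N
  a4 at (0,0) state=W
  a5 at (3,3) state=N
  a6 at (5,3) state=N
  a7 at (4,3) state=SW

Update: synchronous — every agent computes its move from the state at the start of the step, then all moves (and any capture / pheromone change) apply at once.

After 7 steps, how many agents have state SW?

t=1: a0@(4,3):SW a1@(2,5):E a2@(1,2):NW a3@(5,5):N a4@(0,5):W a5@(4,2):SW a6@(4,3):N a7@(5,2):SW
t=2: a0@(5,2):SW a1@(2,0):E a2@(0,1):NW a3@(4,5):N a4@(0,4):W a5@(5,1):SW a6@(5,2):SW a7@(0,1):SW
t=3: a0@(0,1):SW a1@(2,1):E a2@(1,0):SW a3@(3,5):N a4@(0,3):W a5@(0,0):SW a6@(0,1):SW a7@(1,0):SW
t=4: a0@(1,0):SW a1@(3,0):SW a2@(2,5):SW a3@(2,5):N a4@(0,2):W a5@(1,5):SW a6@(1,0):SW a7@(2,5):SW
t=5: a0@(2,5):SW a1@(4,5):SW a2@(3,4):SW a3@(3,4):SW a4@(0,1):W a5@(2,4):SW a6@(2,5):SW a7@(3,4):SW
t=6: a0@(3,4):SW a1@(5,4):SW a2@(4,3):SW a3@(4,3):SW a4@(0,0):W a5@(3,3):SW a6@(3,4):SW a7@(4,3):SW
t=7: a0@(4,3):SW a1@(0,3):SW a2@(5,2):SW a3@(5,2):SW a4@(0,5):W a5@(4,2):SW a6@(4,3):SW a7@(5,2):SW

7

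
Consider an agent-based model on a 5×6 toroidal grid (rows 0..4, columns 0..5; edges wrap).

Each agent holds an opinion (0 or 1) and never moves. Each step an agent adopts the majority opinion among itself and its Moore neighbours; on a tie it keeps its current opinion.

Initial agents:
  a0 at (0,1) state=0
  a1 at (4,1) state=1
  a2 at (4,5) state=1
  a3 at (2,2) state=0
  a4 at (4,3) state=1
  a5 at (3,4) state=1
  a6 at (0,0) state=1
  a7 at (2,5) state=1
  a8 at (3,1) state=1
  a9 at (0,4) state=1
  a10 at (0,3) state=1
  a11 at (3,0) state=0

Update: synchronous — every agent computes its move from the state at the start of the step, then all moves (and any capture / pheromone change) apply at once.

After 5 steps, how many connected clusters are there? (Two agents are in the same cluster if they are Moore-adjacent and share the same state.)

t=1: a0@(0,1):1 a1@(4,1):1 a2@(4,5):1 a3@(2,2):0 a4@(4,3):1 a5@(3,4):1 a6@(0,0):1 a7@(2,5):1 a8@(3,1):1 a9@(0,4):1 a10@(0,3):1 a11@(3,0):1
t=2: (unchanged — steady state)

2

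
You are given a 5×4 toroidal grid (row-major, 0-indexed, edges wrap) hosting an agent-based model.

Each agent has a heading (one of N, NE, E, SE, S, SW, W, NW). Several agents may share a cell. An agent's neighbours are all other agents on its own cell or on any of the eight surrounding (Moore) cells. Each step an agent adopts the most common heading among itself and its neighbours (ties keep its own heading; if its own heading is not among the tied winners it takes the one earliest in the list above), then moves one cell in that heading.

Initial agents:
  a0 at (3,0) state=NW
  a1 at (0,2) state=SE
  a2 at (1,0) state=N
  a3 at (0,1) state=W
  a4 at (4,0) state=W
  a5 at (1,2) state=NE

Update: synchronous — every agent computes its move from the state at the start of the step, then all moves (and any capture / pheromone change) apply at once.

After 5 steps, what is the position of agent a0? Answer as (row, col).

(1, 3)

t=1: a0@(2,3):NW a1@(1,3):SE a2@(0,0):N a3@(0,0):W a4@(4,3):W a5@(0,3):NE
t=2: a0@(1,2):NW a1@(2,0):SE a2@(0,3):W a3@(0,3):W a4@(4,2):W a5@(0,2):W
t=3: a0@(1,1):W a1@(3,1):SE a2@(0,2):W a3@(0,2):W a4@(4,1):W a5@(0,1):W
t=4: a0@(1,0):W a1@(4,2):SE a2@(0,1):W a3@(0,1):W a4@(4,0):W a5@(0,0):W
t=5: a0@(1,3):W a1@(4,1):W a2@(0,0):W a3@(0,0):W a4@(4,3):W a5@(0,3):W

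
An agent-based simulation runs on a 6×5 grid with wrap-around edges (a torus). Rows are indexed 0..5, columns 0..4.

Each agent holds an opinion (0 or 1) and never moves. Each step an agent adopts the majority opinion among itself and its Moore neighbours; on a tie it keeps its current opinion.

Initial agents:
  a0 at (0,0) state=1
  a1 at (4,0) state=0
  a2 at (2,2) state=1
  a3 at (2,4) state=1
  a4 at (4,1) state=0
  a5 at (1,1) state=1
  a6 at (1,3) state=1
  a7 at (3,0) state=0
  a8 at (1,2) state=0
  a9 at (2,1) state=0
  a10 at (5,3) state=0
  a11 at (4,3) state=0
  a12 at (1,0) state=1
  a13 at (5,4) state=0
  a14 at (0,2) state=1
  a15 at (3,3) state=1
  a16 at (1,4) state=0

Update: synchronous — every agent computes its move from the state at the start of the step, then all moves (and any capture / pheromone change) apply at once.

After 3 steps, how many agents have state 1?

t=1: a0@(0,0):1 a1@(4,0):0 a2@(2,2):1 a3@(2,4):1 a4@(4,1):0 a5@(1,1):1 a6@(1,3):1 a7@(3,0):0 a8@(1,2):1 a9@(2,1):0 a10@(5,3):0 a11@(4,3):0 a12@(1,0):1 a13@(5,4):0 a14@(0,2):1 a15@(3,3):1 a16@(1,4):1
t=2: a0@(0,0):1 a1@(4,0):0 a2@(2,2):1 a3@(2,4):1 a4@(4,1):0 a5@(1,1):1 a6@(1,3):1 a7@(3,0):0 a8@(1,2):1 a9@(2,1):1 a10@(5,3):0 a11@(4,3):0 a12@(1,0):1 a13@(5,4):0 a14@(0,2):1 a15@(3,3):1 a16@(1,4):1
t=3: (unchanged — steady state)

11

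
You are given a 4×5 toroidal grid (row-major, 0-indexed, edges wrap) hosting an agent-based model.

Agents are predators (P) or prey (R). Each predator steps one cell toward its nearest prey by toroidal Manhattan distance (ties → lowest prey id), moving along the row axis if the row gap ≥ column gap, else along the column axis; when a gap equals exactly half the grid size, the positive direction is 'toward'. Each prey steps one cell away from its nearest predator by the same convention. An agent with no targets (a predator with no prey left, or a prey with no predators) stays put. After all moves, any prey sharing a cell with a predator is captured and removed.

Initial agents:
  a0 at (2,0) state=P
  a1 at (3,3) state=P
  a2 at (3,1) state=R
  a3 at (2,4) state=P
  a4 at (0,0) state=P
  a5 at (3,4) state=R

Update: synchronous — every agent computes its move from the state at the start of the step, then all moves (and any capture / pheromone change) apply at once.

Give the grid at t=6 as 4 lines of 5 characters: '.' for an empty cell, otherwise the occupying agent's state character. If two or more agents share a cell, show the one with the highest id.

t=1: a0@(3,0):P a1@(3,4):P a2@(0,1):R a3@(3,4):P a4@(3,0):P
t=2: a0@(0,0):P a1@(3,0):P a2@(1,1):R a3@(3,0):P a4@(0,0):P
t=3: a0@(1,0):P a1@(0,0):P a2@(2,1):R a3@(0,0):P a4@(1,0):P
t=4: a0@(2,0):P a1@(1,0):P a2@(3,1):R a3@(1,0):P a4@(2,0):P
t=5: a0@(3,0):P a1@(2,0):P a2@(0,1):R a3@(2,0):P a4@(3,0):P
t=6: a0@(0,0):P a1@(3,0):P a2@(1,1):R a3@(3,0):P a4@(0,0):P

P....
.R...
.....
P....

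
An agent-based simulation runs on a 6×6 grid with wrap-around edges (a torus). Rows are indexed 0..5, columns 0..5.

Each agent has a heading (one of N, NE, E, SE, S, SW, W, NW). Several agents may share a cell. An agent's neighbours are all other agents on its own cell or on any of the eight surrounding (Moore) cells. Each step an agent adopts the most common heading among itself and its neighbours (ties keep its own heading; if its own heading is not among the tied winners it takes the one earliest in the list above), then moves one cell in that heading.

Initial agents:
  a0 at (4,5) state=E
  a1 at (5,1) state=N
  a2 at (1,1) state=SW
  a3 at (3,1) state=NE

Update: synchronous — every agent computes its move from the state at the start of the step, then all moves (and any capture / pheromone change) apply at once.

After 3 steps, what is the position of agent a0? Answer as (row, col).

(4, 2)

t=1: a0@(4,0):E a1@(4,1):N a2@(2,0):SW a3@(2,2):NE
t=2: a0@(4,1):E a1@(3,1):N a2@(3,5):SW a3@(1,3):NE
t=3: a0@(4,2):E a1@(2,1):N a2@(4,4):SW a3@(0,4):NE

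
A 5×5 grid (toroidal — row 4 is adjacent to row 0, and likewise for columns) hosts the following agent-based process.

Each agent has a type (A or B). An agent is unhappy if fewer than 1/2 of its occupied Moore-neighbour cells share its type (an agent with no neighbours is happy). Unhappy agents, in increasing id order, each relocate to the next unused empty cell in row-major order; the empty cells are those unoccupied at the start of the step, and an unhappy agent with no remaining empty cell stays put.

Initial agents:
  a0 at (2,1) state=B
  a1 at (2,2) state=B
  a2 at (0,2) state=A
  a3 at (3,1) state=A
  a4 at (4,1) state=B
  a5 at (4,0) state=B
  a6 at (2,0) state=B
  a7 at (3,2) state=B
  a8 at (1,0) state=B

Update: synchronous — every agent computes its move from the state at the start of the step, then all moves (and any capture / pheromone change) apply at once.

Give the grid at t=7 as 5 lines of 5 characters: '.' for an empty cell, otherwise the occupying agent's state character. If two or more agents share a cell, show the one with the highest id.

..AAB
B....
BBB..
..B..
.B...

t=1: a0@(2,1):B a1@(2,2):B a2@(0,0):A a3@(0,1):A a4@(4,1):B a5@(4,0):B a6@(2,0):B a7@(3,2):B a8@(1,0):B
t=2: a0@(2,1):B a1@(2,2):B a2@(0,2):A a3@(0,3):A a4@(4,1):B a5@(0,4):B a6@(2,0):B a7@(3,2):B a8@(1,0):B
t=3: (unchanged — steady state)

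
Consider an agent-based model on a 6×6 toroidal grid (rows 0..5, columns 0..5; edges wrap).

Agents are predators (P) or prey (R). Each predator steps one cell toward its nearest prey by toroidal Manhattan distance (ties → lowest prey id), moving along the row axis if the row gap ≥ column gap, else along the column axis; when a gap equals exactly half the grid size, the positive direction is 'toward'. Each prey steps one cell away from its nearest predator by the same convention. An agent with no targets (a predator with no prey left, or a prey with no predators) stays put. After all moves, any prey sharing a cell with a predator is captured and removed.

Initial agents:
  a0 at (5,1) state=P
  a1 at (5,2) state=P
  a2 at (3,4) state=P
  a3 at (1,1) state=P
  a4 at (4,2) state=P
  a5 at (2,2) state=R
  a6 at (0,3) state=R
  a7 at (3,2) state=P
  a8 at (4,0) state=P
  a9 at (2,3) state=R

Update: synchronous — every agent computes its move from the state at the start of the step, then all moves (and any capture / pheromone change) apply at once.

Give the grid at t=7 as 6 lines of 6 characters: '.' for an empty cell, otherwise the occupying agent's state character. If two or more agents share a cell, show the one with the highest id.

......
..P...
.PPPP.
......
......
......

t=1: a0@(5,2):P a1@(0,2):P a2@(2,4):P a3@(2,1):P a4@(3,2):P a5@(1,2):R a6@(1,3):R a7@(2,2):P a8@(3,0):P a9@(1,3):R
t=2: a0@(0,2):P a1@(1,2):P a2@(1,4):P a3@(1,1):P a4@(2,2):P a6@(2,3):R a7@(1,2):P a8@(2,0):P a9@(2,3):R
t=3: a0@(1,2):P a1@(2,2):P a2@(2,4):P a3@(1,2):P a4@(2,3):P a7@(2,2):P a8@(2,1):P
t=4: (unchanged — steady state)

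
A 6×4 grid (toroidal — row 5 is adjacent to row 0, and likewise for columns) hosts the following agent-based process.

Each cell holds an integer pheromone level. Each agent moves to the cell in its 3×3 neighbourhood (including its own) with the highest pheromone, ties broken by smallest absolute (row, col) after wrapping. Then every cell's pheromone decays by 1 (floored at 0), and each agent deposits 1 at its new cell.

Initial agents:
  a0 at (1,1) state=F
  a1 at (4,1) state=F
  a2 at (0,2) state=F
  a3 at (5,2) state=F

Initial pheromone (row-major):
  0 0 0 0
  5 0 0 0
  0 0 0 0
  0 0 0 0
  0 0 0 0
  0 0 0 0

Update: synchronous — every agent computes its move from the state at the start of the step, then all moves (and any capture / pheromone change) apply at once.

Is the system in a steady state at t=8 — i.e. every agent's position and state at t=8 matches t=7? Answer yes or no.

t=1: a0@(1,0) a1@(3,0) a2@(0,1) a3@(0,1) | pheromone: 0 2 0 0 / 5 0 0 0 / 0 0 0 0 / 1 0 0 0 / 0 0 0 0 / 0 0 0 0
t=2: a0@(1,0) a1@(3,0) a2@(1,0) a3@(1,0) | pheromone: 0 1 0 0 / 7 0 0 0 / 0 0 0 0 / 1 0 0 0 / 0 0 0 0 / 0 0 0 0
t=3: a0@(1,0) a1@(3,0) a2@(1,0) a3@(1,0) | pheromone: 0 0 0 0 / 9 0 0 0 / 0 0 0 0 / 1 0 0 0 / 0 0 0 0 / 0 0 0 0
t=4: a0@(1,0) a1@(3,0) a2@(1,0) a3@(1,0) | pheromone: 0 0 0 0 / 11 0 0 0 / 0 0 0 0 / 1 0 0 0 / 0 0 0 0 / 0 0 0 0
t=5: a0@(1,0) a1@(3,0) a2@(1,0) a3@(1,0) | pheromone: 0 0 0 0 / 13 0 0 0 / 0 0 0 0 / 1 0 0 0 / 0 0 0 0 / 0 0 0 0
t=6: a0@(1,0) a1@(3,0) a2@(1,0) a3@(1,0) | pheromone: 0 0 0 0 / 15 0 0 0 / 0 0 0 0 / 1 0 0 0 / 0 0 0 0 / 0 0 0 0
t=7: a0@(1,0) a1@(3,0) a2@(1,0) a3@(1,0) | pheromone: 0 0 0 0 / 17 0 0 0 / 0 0 0 0 / 1 0 0 0 / 0 0 0 0 / 0 0 0 0
t=8: a0@(1,0) a1@(3,0) a2@(1,0) a3@(1,0) | pheromone: 0 0 0 0 / 19 0 0 0 / 0 0 0 0 / 1 0 0 0 / 0 0 0 0 / 0 0 0 0

yes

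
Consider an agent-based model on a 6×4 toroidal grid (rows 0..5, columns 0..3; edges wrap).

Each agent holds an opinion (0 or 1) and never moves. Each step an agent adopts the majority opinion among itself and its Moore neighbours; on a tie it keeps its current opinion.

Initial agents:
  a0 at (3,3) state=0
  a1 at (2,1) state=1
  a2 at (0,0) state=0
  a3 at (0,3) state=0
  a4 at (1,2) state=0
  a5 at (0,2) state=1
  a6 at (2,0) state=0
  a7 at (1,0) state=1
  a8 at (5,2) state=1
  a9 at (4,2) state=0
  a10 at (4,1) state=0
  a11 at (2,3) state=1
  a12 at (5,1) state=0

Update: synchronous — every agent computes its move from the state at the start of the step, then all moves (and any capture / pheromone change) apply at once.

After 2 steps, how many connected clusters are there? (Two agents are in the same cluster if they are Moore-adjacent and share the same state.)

t=1: a0@(3,3):0 a1@(2,1):1 a2@(0,0):0 a3@(0,3):0 a4@(1,2):1 a5@(0,2):0 a6@(2,0):1 a7@(1,0):1 a8@(5,2):0 a9@(4,2):0 a10@(4,1):0 a11@(2,3):0 a12@(5,1):0
t=2: a0@(3,3):0 a1@(2,1):1 a2@(0,0):0 a3@(0,3):0 a4@(1,2):0 a5@(0,2):0 a6@(2,0):1 a7@(1,0):1 a8@(5,2):0 a9@(4,2):0 a10@(4,1):0 a11@(2,3):1 a12@(5,1):0

2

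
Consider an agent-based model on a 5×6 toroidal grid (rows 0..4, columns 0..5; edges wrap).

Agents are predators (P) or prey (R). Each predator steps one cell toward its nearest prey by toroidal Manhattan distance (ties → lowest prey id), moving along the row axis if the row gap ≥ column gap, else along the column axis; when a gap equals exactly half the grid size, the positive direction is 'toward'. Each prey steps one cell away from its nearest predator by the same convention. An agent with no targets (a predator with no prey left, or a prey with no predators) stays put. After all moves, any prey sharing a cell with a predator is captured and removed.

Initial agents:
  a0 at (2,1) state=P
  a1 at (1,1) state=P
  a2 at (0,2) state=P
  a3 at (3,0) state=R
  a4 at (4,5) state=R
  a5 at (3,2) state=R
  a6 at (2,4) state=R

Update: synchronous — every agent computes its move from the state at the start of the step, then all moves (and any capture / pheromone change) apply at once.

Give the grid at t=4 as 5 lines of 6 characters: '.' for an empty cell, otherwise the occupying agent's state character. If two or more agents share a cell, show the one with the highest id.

......
.P....
R...P.
......
......

t=1: a0@(3,1):P a1@(2,1):P a2@(4,2):P a3@(4,0):R a4@(0,5):R a6@(2,3):R
t=2: a0@(4,1):P a1@(2,2):P a2@(4,1):P a3@(0,0):R a4@(1,5):R a6@(2,4):R
t=3: a0@(0,1):P a1@(2,3):P a2@(0,1):P a3@(1,0):R a4@(2,5):R a6@(2,5):R
t=4: a0@(1,1):P a1@(2,4):P a2@(1,1):P a3@(2,0):R a4@(2,0):R a6@(2,0):R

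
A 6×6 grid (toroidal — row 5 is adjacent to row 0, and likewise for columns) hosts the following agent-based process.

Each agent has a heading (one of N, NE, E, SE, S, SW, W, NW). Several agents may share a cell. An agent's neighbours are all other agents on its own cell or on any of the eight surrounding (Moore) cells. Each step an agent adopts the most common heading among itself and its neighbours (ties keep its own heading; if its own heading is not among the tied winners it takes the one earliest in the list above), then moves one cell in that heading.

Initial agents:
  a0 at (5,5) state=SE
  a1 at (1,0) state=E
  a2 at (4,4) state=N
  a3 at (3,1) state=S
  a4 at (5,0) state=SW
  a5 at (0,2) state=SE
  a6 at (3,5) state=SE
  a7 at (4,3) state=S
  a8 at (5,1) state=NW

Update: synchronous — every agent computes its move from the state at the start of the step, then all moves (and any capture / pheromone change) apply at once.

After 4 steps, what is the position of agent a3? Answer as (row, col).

t=1: a0@(0,0):SE a1@(1,1):E a2@(5,5):SE a3@(4,1):S a4@(0,5):SW a5@(1,3):SE a6@(4,0):SE a7@(5,3):S a8@(4,0):NW
t=2: a0@(1,1):SE a1@(1,2):E a2@(0,0):SE a3@(5,1):S a4@(1,0):SE a5@(2,4):SE a6@(5,1):SE a7@(0,3):S a8@(5,1):SE
t=3: a0@(2,2):SE a1@(1,3):E a2@(1,1):SE a3@(0,2):SE a4@(2,1):SE a5@(3,5):SE a6@(0,2):SE a7@(1,3):S a8@(0,2):SE
t=4: a0@(3,3):SE a1@(2,4):SE a2@(2,2):SE a3@(1,3):SE a4@(3,2):SE a5@(4,0):SE a6@(1,3):SE a7@(2,4):SE a8@(1,3):SE

(1, 3)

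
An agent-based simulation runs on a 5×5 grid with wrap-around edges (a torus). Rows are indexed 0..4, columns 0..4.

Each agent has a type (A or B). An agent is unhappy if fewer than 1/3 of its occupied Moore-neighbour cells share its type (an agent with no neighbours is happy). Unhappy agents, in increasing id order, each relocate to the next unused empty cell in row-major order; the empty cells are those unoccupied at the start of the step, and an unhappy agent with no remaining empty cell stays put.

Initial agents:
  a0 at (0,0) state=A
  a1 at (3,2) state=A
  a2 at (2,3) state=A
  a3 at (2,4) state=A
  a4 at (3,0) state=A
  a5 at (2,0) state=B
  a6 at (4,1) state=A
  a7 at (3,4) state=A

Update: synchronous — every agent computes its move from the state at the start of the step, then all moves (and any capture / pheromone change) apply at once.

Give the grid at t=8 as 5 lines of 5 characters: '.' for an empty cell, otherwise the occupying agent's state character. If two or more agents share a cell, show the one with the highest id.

t=1: a0@(0,0):A a1@(3,2):A a2@(2,3):A a3@(2,4):A a4@(3,0):A a5@(0,1):B a6@(4,1):A a7@(3,4):A
t=2: a0@(0,0):A a1@(3,2):A a2@(2,3):A a3@(2,4):A a4@(3,0):A a5@(0,2):B a6@(4,1):A a7@(3,4):A
t=3: a0@(0,0):A a1@(3,2):A a2@(2,3):A a3@(2,4):A a4@(3,0):A a5@(0,1):B a6@(4,1):A a7@(3,4):A
t=4: a0@(0,0):A a1@(3,2):A a2@(2,3):A a3@(2,4):A a4@(3,0):A a5@(0,2):B a6@(4,1):A a7@(3,4):A
t=5: a0@(0,0):A a1@(3,2):A a2@(2,3):A a3@(2,4):A a4@(3,0):A a5@(0,1):B a6@(4,1):A a7@(3,4):A
t=6: a0@(0,0):A a1@(3,2):A a2@(2,3):A a3@(2,4):A a4@(3,0):A a5@(0,2):B a6@(4,1):A a7@(3,4):A
t=7: a0@(0,0):A a1@(3,2):A a2@(2,3):A a3@(2,4):A a4@(3,0):A a5@(0,1):B a6@(4,1):A a7@(3,4):A
t=8: a0@(0,0):A a1@(3,2):A a2@(2,3):A a3@(2,4):A a4@(3,0):A a5@(0,2):B a6@(4,1):A a7@(3,4):A

A.B..
.....
...AA
A.A.A
.A...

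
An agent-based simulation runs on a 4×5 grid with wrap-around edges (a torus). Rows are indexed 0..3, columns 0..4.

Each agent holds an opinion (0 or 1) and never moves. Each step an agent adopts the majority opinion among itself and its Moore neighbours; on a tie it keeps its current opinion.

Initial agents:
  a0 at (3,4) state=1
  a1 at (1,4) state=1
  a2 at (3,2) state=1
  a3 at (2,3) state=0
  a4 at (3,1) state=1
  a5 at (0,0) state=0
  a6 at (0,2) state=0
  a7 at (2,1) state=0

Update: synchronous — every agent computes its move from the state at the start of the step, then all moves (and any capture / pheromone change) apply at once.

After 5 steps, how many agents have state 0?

t=1: a0@(3,4):0 a1@(1,4):0 a2@(3,2):0 a3@(2,3):1 a4@(3,1):0 a5@(0,0):1 a6@(0,2):1 a7@(2,1):1
t=2: a0@(3,4):1 a1@(1,4):1 a2@(3,2):1 a3@(2,3):0 a4@(3,1):1 a5@(0,0):0 a6@(0,2):0 a7@(2,1):0
t=3: a0@(3,4):0 a1@(1,4):0 a2@(3,2):0 a3@(2,3):1 a4@(3,1):0 a5@(0,0):1 a6@(0,2):1 a7@(2,1):1
t=4: a0@(3,4):1 a1@(1,4):1 a2@(3,2):1 a3@(2,3):0 a4@(3,1):1 a5@(0,0):0 a6@(0,2):0 a7@(2,1):0
t=5: a0@(3,4):0 a1@(1,4):0 a2@(3,2):0 a3@(2,3):1 a4@(3,1):0 a5@(0,0):1 a6@(0,2):1 a7@(2,1):1

4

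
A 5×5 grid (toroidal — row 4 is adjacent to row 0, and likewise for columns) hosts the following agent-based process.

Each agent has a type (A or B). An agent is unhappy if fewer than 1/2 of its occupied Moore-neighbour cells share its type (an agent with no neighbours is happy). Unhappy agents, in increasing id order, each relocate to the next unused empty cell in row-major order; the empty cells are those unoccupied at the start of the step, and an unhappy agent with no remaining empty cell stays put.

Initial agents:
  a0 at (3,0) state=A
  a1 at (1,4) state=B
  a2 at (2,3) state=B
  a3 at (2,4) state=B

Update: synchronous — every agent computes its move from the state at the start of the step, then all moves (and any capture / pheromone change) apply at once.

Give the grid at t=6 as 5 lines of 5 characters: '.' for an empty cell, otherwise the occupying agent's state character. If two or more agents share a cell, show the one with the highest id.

.A...
....B
...BB
.....
.....

t=1: a0@(0,0):A a1@(1,4):B a2@(2,3):B a3@(2,4):B
t=2: a0@(0,1):A a1@(1,4):B a2@(2,3):B a3@(2,4):B
t=3: (unchanged — steady state)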